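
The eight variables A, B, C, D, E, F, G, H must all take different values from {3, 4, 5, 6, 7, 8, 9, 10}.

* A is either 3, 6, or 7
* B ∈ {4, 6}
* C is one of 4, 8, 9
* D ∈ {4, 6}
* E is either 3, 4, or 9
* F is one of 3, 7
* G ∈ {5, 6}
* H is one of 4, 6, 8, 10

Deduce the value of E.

9

The 8 variables draw from only 8 values {3, 4, 5, 6, 7, 8, 9, 10}, so each is used; only G can be 5, hence G = 5.
The 7 still-open variables draw from only 7 values {3, 4, 6, 7, 8, 9, 10}, so each is used; only H can be 10, hence H = 10.
Among the 6 still-open variables, 8 fits only C (and all 6 values in {3, 4, 6, 7, 8, 9} must be used), so C = 8.
Among the 5 still-open variables, 9 fits only E (and all 5 values in {3, 4, 6, 7, 9} must be used), so E = 9.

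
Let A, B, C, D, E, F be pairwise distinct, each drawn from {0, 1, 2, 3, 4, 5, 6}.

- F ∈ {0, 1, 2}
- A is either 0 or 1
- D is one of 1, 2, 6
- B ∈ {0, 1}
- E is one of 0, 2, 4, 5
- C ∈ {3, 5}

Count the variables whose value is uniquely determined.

A and B between them cover only {0, 1} — a naked pair. Remove those values from D, E, F.
That leaves F = 2. Strike 2 from D, E.
D must be 6 (only option left).
Determined: D=6, F=2. The other variables each still have more than one consistent value. That makes 2.

2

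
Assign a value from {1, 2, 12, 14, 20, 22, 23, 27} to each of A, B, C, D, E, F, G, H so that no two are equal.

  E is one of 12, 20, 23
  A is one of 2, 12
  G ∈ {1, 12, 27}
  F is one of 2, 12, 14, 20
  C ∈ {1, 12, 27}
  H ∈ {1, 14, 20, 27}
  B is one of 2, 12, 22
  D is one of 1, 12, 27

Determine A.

2

Among the 8 variables, 22 fits only B (and all 8 values in {1, 2, 12, 14, 20, 22, 23, 27} must be used), so B = 22.
The 7 still-open variables together cover exactly {1, 2, 12, 14, 20, 23, 27} — 7 values for 7 variables — and 23 appears only in E's list, so E = 23.
C, D, G share exactly the 3 values {1, 12, 27}; by pigeonhole those values go to them, so strike 1, 12, 27 from A, F, H.
So A = 2.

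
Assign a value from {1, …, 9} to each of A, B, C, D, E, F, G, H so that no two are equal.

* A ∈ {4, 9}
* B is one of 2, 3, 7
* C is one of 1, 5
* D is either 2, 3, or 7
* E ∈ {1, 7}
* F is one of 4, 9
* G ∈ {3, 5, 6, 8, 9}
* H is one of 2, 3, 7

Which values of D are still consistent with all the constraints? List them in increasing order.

2, 3, 7

A and F between them cover only {4, 9} — a naked pair. Remove those values from G.
B, D, H share exactly the 3 values {2, 3, 7}; by pigeonhole those values go to them, so strike 2, 3, 7 from E, G.
That leaves E = 1. Strike 1 from C.
That leaves C = 5. Strike 5 from G.
No further eliminations apply; D can still be any of 2, 3, 7.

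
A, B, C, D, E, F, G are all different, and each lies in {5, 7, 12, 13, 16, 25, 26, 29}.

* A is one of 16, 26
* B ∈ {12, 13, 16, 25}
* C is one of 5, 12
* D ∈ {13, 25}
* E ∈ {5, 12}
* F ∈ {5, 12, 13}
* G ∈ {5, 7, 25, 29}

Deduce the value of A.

The 2 variables C and E are confined to {5, 12}, which locks those values in; drop them from B, F, G.
F's domain is down to {13}, so F = 13. So B, D can't be 13.
D's domain is down to {25}, so D = 25. Strike 25 from B, G.
B's domain is down to {16}, so B = 16. Remove 16 from A.
So A = 26.

26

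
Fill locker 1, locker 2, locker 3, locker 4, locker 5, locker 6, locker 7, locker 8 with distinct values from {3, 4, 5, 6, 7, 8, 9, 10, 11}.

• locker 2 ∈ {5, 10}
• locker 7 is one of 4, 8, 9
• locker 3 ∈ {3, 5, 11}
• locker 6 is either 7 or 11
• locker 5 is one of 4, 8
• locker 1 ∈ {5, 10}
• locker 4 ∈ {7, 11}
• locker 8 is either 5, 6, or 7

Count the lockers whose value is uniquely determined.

2

The 2 variables locker 1 and locker 2 are confined to {5, 10}, which locks those values in; drop them from locker 3, locker 8.
The 2 variables locker 4 and locker 6 are confined to {7, 11}, which locks those values in; drop them from locker 3, locker 8.
locker 3 must be 3 (only option left).
That leaves locker 8 = 6.
Determined: locker 3=3, locker 8=6. The other lockers each still have more than one consistent value. That makes 2.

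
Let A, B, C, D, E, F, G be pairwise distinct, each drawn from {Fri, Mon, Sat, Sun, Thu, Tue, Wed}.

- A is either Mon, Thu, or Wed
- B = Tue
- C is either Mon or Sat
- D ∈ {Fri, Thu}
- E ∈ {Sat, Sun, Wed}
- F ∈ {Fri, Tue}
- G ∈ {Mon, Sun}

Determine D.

B's domain is down to {Tue}, so B = Tue. So F can't be Tue.
F's domain is down to {Fri}, so F = Fri. Eliminate Fri elsewhere: D.
So D = Thu.

Thu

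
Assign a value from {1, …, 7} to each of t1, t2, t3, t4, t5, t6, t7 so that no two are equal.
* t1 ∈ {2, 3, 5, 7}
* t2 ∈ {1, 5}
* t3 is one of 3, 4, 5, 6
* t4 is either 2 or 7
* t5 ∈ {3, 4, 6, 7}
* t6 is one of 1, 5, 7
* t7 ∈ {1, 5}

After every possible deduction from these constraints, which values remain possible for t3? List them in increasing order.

4, 6

t2 and t7 share exactly the 2 values {1, 5}; by pigeonhole those values go to them, so strike 1, 5 from t1, t3, t6.
t6's domain is down to {7}, so t6 = 7. So t1, t4, t5 can't be 7.
That leaves t4 = 2. Remove 2 from t1.
t1's domain is down to {3}, so t1 = 3. Eliminate 3 elsewhere: t3, t5.
No further eliminations apply; t3 can still be any of 4, 6.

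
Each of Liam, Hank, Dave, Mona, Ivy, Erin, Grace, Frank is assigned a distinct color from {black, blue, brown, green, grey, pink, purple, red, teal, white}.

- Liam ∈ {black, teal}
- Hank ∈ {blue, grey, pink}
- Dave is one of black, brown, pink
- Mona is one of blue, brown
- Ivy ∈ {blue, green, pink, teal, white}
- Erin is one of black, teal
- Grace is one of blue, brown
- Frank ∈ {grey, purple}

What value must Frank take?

Liam and Erin between them cover only {black, teal} — a naked pair. Remove those values from Dave, Ivy.
Mona and Grace share exactly the 2 values {blue, brown}; by pigeonhole those values go to them, so strike blue, brown from Hank, Dave, Ivy.
That leaves Dave = pink. So Hank, Ivy can't be pink.
Hank must be grey (only option left). Eliminate grey elsewhere: Frank.
So Frank = purple.

purple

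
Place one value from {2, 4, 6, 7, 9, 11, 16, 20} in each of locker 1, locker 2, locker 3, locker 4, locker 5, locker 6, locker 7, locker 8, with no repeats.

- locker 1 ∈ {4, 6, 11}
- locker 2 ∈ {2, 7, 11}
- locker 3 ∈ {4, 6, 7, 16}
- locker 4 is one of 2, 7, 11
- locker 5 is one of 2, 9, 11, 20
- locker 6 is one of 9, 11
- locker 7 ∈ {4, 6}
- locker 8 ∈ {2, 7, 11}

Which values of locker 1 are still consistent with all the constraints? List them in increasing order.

4, 6

The 8 variables together cover exactly {2, 4, 6, 7, 9, 11, 16, 20} — 8 values for 8 variables — and 16 appears only in locker 3's list, so locker 3 = 16.
The 7 still-open variables together cover exactly {2, 4, 6, 7, 9, 11, 20} — 7 values for 7 variables — and 20 appears only in locker 5's list, so locker 5 = 20.
The 6 still-open variables together cover exactly {2, 4, 6, 7, 9, 11} — 6 values for 6 variables — and 9 appears only in locker 6's list, so locker 6 = 9.
The 3 variables locker 2, locker 4, locker 8 are confined to {2, 7, 11}, which locks those values in; drop them from locker 1.
No further eliminations apply; locker 1 can still be any of 4, 6.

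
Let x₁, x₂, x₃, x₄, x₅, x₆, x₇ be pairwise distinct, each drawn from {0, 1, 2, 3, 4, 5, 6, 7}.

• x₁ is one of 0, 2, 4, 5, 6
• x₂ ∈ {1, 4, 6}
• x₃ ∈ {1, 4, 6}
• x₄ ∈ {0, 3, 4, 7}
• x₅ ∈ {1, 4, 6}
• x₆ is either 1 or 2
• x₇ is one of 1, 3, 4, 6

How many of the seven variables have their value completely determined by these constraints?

The 3 variables x₂, x₃, x₅ are confined to {1, 4, 6}, which locks those values in; drop them from x₁, x₄, x₆, x₇.
That leaves x₆ = 2. Eliminate 2 elsewhere: x₁.
That leaves x₇ = 3. Remove 3 from x₄.
Determined: x₆=2, x₇=3. The other variables each still have more than one consistent value. That makes 2.

2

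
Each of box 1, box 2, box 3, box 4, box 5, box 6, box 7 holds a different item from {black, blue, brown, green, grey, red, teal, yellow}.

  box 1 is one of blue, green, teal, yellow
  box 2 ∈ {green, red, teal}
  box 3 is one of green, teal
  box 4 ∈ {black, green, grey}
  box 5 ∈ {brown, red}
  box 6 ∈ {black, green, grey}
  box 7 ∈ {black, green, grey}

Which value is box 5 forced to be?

brown

The 3 variables box 4, box 6, box 7 are confined to {black, green, grey}, which locks those values in; drop them from box 1, box 2, box 3.
box 3 must be teal (only option left). So box 1, box 2 can't be teal.
box 2 must be red (only option left). Strike red from box 5.
So box 5 = brown.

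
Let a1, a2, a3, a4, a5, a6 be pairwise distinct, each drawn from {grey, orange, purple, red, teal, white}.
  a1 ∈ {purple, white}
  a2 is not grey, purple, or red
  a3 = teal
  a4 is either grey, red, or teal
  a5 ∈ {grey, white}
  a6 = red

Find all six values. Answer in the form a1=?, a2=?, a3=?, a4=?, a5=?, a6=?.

a1=purple, a2=orange, a3=teal, a4=grey, a5=white, a6=red

a3 has just one choice, so a3 = teal. So a2, a4 can't be teal.
a6's domain is down to {red}, so a6 = red. Strike red from a4.
That leaves a4 = grey. Eliminate grey elsewhere: a5.
a5 must be white (only option left). Strike white from a1, a2.
That leaves a1 = purple.
a2's domain is down to {orange}, so a2 = orange.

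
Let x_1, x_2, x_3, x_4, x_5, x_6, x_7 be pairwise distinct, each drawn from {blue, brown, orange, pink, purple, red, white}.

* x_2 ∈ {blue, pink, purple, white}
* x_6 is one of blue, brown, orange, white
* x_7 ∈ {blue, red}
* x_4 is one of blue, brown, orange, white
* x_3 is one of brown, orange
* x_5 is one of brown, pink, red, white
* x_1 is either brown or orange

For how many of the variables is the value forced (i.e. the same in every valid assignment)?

3

The 7 variables together cover exactly {blue, brown, orange, pink, purple, red, white} — 7 values for 7 variables — and purple appears only in x_2's list, so x_2 = purple.
The 6 still-open variables draw from only 6 values {blue, brown, orange, pink, red, white}, so each is used; only x_5 can be pink, hence x_5 = pink.
The 5 still-open variables together cover exactly {blue, brown, orange, red, white} — 5 values for 5 variables — and red appears only in x_7's list, so x_7 = red.
x_1 and x_3 between them cover only {brown, orange} — a naked pair. Remove those values from x_4, x_6.
Determined: x_2=purple, x_5=pink, x_7=red. The other variables each still have more than one consistent value. That makes 3.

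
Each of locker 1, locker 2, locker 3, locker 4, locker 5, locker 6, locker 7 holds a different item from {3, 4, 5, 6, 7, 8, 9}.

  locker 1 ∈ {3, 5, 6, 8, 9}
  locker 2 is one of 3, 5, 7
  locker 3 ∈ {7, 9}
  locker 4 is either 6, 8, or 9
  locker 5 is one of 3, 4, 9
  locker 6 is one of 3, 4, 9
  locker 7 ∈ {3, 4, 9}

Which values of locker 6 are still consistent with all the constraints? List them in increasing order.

3, 4, 9

The 3 variables locker 5, locker 6, locker 7 are confined to {3, 4, 9}, which locks those values in; drop them from locker 1, locker 2, locker 3, locker 4.
locker 3's domain is down to {7}, so locker 3 = 7. Remove 7 from locker 2.
locker 2's domain is down to {5}, so locker 2 = 5. Eliminate 5 elsewhere: locker 1.
No further eliminations apply; locker 6 can still be any of 3, 4, 9.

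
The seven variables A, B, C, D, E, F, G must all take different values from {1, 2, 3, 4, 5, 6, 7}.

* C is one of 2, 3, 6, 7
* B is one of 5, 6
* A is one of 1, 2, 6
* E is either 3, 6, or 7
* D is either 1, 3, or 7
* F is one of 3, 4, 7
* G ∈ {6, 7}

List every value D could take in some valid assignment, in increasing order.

1, 3, 7

The 7 variables together cover exactly {1, 2, 3, 4, 5, 6, 7} — 7 values for 7 variables — and 4 appears only in F's list, so F = 4.
Among the 6 still-open variables, 5 fits only B (and all 6 values in {1, 2, 3, 5, 6, 7} must be used), so B = 5.
No further eliminations apply; D can still be any of 1, 3, 7.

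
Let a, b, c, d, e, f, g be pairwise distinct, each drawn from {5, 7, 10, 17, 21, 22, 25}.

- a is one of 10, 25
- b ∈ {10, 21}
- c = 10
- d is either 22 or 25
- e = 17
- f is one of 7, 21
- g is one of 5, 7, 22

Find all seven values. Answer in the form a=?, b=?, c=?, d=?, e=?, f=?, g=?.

a=25, b=21, c=10, d=22, e=17, f=7, g=5

c has just one choice, so c = 10. Remove 10 from a, b.
e's domain is down to {17}, so e = 17.
That leaves a = 25. Eliminate 25 elsewhere: d.
That leaves b = 21. So f can't be 21.
d must be 22 (only option left). Strike 22 from g.
That leaves f = 7. So g can't be 7.
g has just one choice, so g = 5.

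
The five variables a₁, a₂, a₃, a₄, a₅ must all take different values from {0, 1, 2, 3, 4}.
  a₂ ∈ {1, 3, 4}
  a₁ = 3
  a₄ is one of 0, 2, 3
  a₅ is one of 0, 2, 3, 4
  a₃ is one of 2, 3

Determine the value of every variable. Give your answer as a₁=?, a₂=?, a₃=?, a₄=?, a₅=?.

a₁'s domain is down to {3}, so a₁ = 3. Remove 3 from a₂, a₃, a₄, a₅.
a₃ must be 2 (only option left). Strike 2 from a₄, a₅.
a₄ has just one choice, so a₄ = 0. So a₅ can't be 0.
That leaves a₅ = 4. Remove 4 from a₂.
a₂ has just one choice, so a₂ = 1.

a₁=3, a₂=1, a₃=2, a₄=0, a₅=4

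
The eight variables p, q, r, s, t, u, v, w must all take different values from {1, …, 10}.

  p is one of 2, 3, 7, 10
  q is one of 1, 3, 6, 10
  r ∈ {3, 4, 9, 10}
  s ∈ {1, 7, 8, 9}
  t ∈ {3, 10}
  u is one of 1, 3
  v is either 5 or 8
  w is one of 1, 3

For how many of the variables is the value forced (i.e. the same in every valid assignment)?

The 2 variables u and w are confined to {1, 3}, which locks those values in; drop them from p, q, r, s, t.
That leaves t = 10. So p, q, r can't be 10.
That leaves q = 6.
Determined: q=6, t=10. The other variables each still have more than one consistent value. That makes 2.

2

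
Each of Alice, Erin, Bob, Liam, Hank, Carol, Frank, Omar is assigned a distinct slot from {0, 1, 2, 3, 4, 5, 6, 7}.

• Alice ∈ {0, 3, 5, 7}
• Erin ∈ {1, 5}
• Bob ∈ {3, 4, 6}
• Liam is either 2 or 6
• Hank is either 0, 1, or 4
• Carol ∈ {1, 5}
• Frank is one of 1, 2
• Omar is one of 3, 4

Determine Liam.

6

The 8 variables draw from only 8 values {0, 1, 2, 3, 4, 5, 6, 7}, so each is used; only Alice can be 7, hence Alice = 7.
Among the 7 still-open variables, 0 fits only Hank (and all 7 values in {0, 1, 2, 3, 4, 5, 6} must be used), so Hank = 0.
Erin and Carol between them cover only {1, 5} — a naked pair. Remove those values from Frank.
That leaves Frank = 2. Strike 2 from Liam.
So Liam = 6.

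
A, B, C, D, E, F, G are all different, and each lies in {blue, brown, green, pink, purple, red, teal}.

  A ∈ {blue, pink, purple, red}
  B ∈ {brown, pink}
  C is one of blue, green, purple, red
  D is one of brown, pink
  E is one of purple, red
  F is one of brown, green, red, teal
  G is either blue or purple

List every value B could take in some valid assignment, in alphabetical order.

brown, pink

The 7 variables draw from only 7 values {blue, brown, green, pink, purple, red, teal}, so each is used; only F can be teal, hence F = teal.
The 6 still-open variables draw from only 6 values {blue, brown, green, pink, purple, red}, so each is used; only C can be green, hence C = green.
B and D between them cover only {brown, pink} — a naked pair. Remove those values from A.
No further eliminations apply; B can still be any of brown, pink.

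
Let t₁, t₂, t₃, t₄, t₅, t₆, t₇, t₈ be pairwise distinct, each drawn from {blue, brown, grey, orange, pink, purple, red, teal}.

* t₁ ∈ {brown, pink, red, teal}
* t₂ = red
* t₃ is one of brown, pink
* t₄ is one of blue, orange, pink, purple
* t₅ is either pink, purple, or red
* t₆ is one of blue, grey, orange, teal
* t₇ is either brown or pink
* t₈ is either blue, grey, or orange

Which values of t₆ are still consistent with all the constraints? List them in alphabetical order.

blue, grey, orange

t₂'s domain is down to {red}, so t₂ = red. Remove red from t₁, t₅.
The 2 variables t₃ and t₇ are confined to {brown, pink}, which locks those values in; drop them from t₁, t₄, t₅.
t₁'s domain is down to {teal}, so t₁ = teal. Eliminate teal elsewhere: t₆.
That leaves t₅ = purple. Remove purple from t₄.
No further eliminations apply; t₆ can still be any of blue, grey, orange.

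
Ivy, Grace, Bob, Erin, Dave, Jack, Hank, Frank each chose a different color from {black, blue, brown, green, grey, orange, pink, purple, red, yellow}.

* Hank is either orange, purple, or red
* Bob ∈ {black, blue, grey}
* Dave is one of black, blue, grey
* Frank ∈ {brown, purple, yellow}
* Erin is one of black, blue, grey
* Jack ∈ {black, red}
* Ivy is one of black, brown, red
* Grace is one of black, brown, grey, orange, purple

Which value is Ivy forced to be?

The 8 variables draw from only 8 values {black, blue, brown, grey, orange, purple, red, yellow}, so each is used; only Frank can be yellow, hence Frank = yellow.
Bob, Erin, Dave between them cover only {black, blue, grey} — a naked triple. Remove those values from Ivy, Grace, Jack.
That leaves Jack = red. Strike red from Ivy, Hank.
So Ivy = brown.

brown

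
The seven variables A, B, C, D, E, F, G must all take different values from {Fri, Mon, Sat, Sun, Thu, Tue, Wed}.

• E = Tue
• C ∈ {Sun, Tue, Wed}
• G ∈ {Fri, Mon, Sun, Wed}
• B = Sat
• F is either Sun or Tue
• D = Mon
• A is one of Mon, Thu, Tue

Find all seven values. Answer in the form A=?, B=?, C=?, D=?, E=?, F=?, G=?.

A=Thu, B=Sat, C=Wed, D=Mon, E=Tue, F=Sun, G=Fri

B has just one choice, so B = Sat.
D must be Mon (only option left). So A, G can't be Mon.
E must be Tue (only option left). Strike Tue from A, C, F.
That leaves F = Sun. Eliminate Sun elsewhere: C, G.
That leaves A = Thu.
C must be Wed (only option left). Eliminate Wed elsewhere: G.
That leaves G = Fri.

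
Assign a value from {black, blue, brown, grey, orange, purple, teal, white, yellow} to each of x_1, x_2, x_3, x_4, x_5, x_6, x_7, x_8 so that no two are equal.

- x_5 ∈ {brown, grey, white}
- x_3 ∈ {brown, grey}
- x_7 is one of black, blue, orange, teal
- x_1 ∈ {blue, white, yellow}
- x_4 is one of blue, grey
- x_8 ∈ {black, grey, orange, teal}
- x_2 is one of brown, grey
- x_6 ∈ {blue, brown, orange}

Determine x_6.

The 8 variables draw from only 8 values {black, blue, brown, grey, orange, teal, white, yellow}, so each is used; only x_1 can be yellow, hence x_1 = yellow.
The 7 still-open variables draw from only 7 values {black, blue, brown, grey, orange, teal, white}, so each is used; only x_5 can be white, hence x_5 = white.
The 2 variables x_2 and x_3 are confined to {brown, grey}, which locks those values in; drop them from x_4, x_6, x_8.
x_4's domain is down to {blue}, so x_4 = blue. Remove blue from x_6, x_7.
So x_6 = orange.

orange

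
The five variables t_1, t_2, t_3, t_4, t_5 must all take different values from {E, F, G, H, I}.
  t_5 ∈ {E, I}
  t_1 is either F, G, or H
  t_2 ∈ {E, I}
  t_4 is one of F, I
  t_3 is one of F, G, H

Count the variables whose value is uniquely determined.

t_2 and t_5 between them cover only {E, I} — a naked pair. Remove those values from t_4.
t_4's domain is down to {F}, so t_4 = F. Strike F from t_1, t_3.
Determined: t_4=F. The other variables each still have more than one consistent value. That makes 1.

1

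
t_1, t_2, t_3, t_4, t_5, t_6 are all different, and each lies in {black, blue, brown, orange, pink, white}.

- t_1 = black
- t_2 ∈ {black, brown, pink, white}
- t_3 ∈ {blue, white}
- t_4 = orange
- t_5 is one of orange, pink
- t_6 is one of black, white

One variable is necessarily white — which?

t_6

t_1 must be black (only option left). Remove black from t_2, t_6.
So white goes to t_6.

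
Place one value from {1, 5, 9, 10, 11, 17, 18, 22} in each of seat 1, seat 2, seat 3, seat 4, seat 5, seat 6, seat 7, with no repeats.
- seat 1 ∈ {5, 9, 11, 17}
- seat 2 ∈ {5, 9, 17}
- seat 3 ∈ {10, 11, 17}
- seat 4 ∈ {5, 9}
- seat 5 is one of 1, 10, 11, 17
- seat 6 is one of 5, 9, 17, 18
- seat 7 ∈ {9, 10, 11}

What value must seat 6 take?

18

The 7 variables draw from only 7 values {1, 5, 9, 10, 11, 17, 18}, so each is used; only seat 5 can be 1, hence seat 5 = 1.
The 6 still-open variables draw from only 6 values {5, 9, 10, 11, 17, 18}, so each is used; only seat 6 can be 18, hence seat 6 = 18.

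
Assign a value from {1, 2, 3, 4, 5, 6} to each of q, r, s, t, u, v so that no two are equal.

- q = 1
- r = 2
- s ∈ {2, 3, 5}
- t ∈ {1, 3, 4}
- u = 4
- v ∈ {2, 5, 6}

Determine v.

6

q's domain is down to {1}, so q = 1. Remove 1 from t.
r must be 2 (only option left). Strike 2 from s, v.
u must be 4 (only option left). So t can't be 4.
That leaves t = 3. Strike 3 from s.
s's domain is down to {5}, so s = 5. Remove 5 from v.
So v = 6.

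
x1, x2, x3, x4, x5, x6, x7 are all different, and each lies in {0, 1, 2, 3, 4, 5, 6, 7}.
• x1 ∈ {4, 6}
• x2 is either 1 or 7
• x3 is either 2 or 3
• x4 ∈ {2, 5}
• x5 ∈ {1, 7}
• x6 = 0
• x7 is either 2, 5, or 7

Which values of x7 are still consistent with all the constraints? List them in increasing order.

x6 has just one choice, so x6 = 0.
x2 and x5 between them cover only {1, 7} — a naked pair. Remove those values from x7.
x4 and x7 share exactly the 2 values {2, 5}; by pigeonhole those values go to them, so strike 2, 5 from x3.
x3 has just one choice, so x3 = 3.
No further eliminations apply; x7 can still be any of 2, 5.

2, 5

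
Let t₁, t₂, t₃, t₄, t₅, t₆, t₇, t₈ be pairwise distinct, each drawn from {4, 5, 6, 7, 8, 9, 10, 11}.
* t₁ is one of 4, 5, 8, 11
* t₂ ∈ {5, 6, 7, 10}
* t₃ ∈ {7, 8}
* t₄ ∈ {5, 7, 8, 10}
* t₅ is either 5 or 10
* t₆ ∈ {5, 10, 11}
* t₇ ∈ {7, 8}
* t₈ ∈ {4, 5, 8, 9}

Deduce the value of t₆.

11

The 8 variables draw from only 8 values {4, 5, 6, 7, 8, 9, 10, 11}, so each is used; only t₂ can be 6, hence t₂ = 6.
The 7 still-open variables together cover exactly {4, 5, 7, 8, 9, 10, 11} — 7 values for 7 variables — and 9 appears only in t₈'s list, so t₈ = 9.
The 6 still-open variables together cover exactly {4, 5, 7, 8, 10, 11} — 6 values for 6 variables — and 4 appears only in t₁'s list, so t₁ = 4.
The 5 still-open variables together cover exactly {5, 7, 8, 10, 11} — 5 values for 5 variables — and 11 appears only in t₆'s list, so t₆ = 11.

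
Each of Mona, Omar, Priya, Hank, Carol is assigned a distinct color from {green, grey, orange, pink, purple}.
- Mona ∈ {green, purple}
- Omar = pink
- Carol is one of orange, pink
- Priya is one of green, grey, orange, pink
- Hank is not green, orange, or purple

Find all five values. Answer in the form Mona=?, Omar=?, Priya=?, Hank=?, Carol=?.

Omar's domain is down to {pink}, so Omar = pink. Eliminate pink elsewhere: Priya, Hank, Carol.
That leaves Hank = grey. Eliminate grey elsewhere: Priya.
Carol's domain is down to {orange}, so Carol = orange. Strike orange from Priya.
Priya's domain is down to {green}, so Priya = green. Eliminate green elsewhere: Mona.
Mona must be purple (only option left).

Mona=purple, Omar=pink, Priya=green, Hank=grey, Carol=orange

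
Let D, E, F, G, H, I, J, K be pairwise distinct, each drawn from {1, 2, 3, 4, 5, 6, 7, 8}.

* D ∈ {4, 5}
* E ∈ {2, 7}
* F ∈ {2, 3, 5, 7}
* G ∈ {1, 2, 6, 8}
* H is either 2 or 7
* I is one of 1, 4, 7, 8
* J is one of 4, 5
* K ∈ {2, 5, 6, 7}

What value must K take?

The 8 variables draw from only 8 values {1, 2, 3, 4, 5, 6, 7, 8}, so each is used; only F can be 3, hence F = 3.
D and J share exactly the 2 values {4, 5}; by pigeonhole those values go to them, so strike 4, 5 from I, K.
The 2 variables E and H are confined to {2, 7}, which locks those values in; drop them from G, I, K.
So K = 6.

6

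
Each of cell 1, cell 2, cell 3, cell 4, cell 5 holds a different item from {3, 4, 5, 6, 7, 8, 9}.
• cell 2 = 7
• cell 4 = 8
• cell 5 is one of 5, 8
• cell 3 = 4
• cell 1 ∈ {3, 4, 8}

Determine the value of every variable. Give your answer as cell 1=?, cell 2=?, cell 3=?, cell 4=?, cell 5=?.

cell 2 has just one choice, so cell 2 = 7.
cell 3 has just one choice, so cell 3 = 4. Eliminate 4 elsewhere: cell 1.
That leaves cell 4 = 8. Remove 8 from cell 1, cell 5.
cell 5 has just one choice, so cell 5 = 5.
That leaves cell 1 = 3.

cell 1=3, cell 2=7, cell 3=4, cell 4=8, cell 5=5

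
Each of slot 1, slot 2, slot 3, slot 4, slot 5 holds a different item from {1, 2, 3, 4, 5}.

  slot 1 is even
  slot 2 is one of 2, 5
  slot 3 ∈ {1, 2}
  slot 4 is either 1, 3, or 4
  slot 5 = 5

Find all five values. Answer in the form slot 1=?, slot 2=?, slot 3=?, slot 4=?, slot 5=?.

slot 1=4, slot 2=2, slot 3=1, slot 4=3, slot 5=5

slot 5 must be 5 (only option left). Strike 5 from slot 2.
slot 2's domain is down to {2}, so slot 2 = 2. Eliminate 2 elsewhere: slot 1, slot 3.
That leaves slot 3 = 1. Eliminate 1 elsewhere: slot 4.
That leaves slot 1 = 4. So slot 4 can't be 4.
slot 4's domain is down to {3}, so slot 4 = 3.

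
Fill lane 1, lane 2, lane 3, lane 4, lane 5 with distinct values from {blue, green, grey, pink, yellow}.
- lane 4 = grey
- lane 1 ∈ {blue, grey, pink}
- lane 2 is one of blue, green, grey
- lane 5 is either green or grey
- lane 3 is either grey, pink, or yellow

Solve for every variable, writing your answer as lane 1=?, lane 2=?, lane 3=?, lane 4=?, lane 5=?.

lane 1=pink, lane 2=blue, lane 3=yellow, lane 4=grey, lane 5=green

lane 4 must be grey (only option left). Eliminate grey elsewhere: lane 1, lane 2, lane 3, lane 5.
lane 5's domain is down to {green}, so lane 5 = green. So lane 2 can't be green.
lane 2 must be blue (only option left). So lane 1 can't be blue.
lane 1 must be pink (only option left). Strike pink from lane 3.
lane 3's domain is down to {yellow}, so lane 3 = yellow.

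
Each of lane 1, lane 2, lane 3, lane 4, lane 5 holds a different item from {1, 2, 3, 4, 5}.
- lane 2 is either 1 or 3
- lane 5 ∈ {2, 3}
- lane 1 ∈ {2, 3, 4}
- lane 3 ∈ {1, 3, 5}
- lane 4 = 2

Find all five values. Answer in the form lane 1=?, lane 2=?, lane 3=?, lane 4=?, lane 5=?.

lane 1=4, lane 2=1, lane 3=5, lane 4=2, lane 5=3

lane 4 must be 2 (only option left). Remove 2 from lane 1, lane 5.
lane 5 has just one choice, so lane 5 = 3. Eliminate 3 elsewhere: lane 1, lane 2, lane 3.
That leaves lane 1 = 4.
lane 2 has just one choice, so lane 2 = 1. Remove 1 from lane 3.
lane 3 must be 5 (only option left).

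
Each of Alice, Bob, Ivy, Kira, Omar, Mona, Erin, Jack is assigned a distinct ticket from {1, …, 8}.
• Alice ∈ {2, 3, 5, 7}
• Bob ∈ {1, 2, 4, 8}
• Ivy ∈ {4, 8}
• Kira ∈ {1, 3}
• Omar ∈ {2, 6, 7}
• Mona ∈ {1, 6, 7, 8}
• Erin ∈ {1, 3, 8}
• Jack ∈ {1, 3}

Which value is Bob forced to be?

The 8 variables together cover exactly {1, 2, 3, 4, 5, 6, 7, 8} — 8 values for 8 variables — and 5 appears only in Alice's list, so Alice = 5.
The 2 variables Kira and Jack are confined to {1, 3}, which locks those values in; drop them from Bob, Mona, Erin.
That leaves Erin = 8. So Bob, Ivy, Mona can't be 8.
Ivy has just one choice, so Ivy = 4. Remove 4 from Bob.
So Bob = 2.

2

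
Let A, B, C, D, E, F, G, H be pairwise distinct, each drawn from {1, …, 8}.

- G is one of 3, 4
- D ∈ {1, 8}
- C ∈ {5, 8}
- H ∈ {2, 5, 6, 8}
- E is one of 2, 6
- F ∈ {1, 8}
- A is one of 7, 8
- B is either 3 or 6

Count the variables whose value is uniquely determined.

The 8 variables together cover exactly {1, 2, 3, 4, 5, 6, 7, 8} — 8 values for 8 variables — and 4 appears only in G's list, so G = 4.
The 7 still-open variables together cover exactly {1, 2, 3, 5, 6, 7, 8} — 7 values for 7 variables — and 3 appears only in B's list, so B = 3.
Among the 6 still-open variables, 7 fits only A (and all 6 values in {1, 2, 5, 6, 7, 8} must be used), so A = 7.
The 2 variables D and F are confined to {1, 8}, which locks those values in; drop them from C, H.
C's domain is down to {5}, so C = 5. Eliminate 5 elsewhere: H.
Determined: A=7, B=3, C=5, G=4. The other variables each still have more than one consistent value. That makes 4.

4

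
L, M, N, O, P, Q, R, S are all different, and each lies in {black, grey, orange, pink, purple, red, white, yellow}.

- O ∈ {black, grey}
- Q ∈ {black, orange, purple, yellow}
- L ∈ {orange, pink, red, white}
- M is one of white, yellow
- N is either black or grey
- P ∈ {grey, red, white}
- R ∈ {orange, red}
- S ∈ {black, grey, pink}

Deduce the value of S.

pink

The 8 variables together cover exactly {black, grey, orange, pink, purple, red, white, yellow} — 8 values for 8 variables — and purple appears only in Q's list, so Q = purple.
The 7 still-open variables draw from only 7 values {black, grey, orange, pink, red, white, yellow}, so each is used; only M can be yellow, hence M = yellow.
N and O between them cover only {black, grey} — a naked pair. Remove those values from P, S.
So S = pink.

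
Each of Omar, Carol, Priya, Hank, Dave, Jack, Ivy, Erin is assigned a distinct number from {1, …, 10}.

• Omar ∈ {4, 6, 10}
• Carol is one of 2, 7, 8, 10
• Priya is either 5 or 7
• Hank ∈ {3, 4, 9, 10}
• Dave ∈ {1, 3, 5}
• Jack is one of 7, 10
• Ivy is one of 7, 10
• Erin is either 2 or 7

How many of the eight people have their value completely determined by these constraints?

The 2 variables Jack and Ivy are confined to {7, 10}, which locks those values in; drop them from Omar, Carol, Priya, Hank, Erin.
That leaves Priya = 5. Strike 5 from Dave.
That leaves Erin = 2. Eliminate 2 elsewhere: Carol.
Carol must be 8 (only option left).
Determined: Carol=8, Priya=5, Erin=2. The other people each still have more than one consistent value. That makes 3.

3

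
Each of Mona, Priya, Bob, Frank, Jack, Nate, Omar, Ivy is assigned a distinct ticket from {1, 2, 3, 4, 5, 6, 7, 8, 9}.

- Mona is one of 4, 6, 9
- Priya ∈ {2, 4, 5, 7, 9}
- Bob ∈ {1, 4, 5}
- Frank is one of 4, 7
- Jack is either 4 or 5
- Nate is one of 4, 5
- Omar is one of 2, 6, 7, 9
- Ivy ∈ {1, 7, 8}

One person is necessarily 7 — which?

Among the 8 variables, 8 fits only Ivy (and all 8 values in {1, 2, 4, 5, 6, 7, 8, 9} must be used), so Ivy = 8.
The 7 still-open variables together cover exactly {1, 2, 4, 5, 6, 7, 9} — 7 values for 7 variables — and 1 appears only in Bob's list, so Bob = 1.
Jack and Nate between them cover only {4, 5} — a naked pair. Remove those values from Mona, Priya, Frank.
So 7 goes to Frank.

Frank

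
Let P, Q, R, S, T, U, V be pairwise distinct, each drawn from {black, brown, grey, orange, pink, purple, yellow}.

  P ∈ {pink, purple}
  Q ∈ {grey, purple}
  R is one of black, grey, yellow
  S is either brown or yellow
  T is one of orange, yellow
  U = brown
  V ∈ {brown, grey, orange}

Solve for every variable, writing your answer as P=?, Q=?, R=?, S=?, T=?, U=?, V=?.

P=pink, Q=purple, R=black, S=yellow, T=orange, U=brown, V=grey

U must be brown (only option left). Remove brown from S, V.
S's domain is down to {yellow}, so S = yellow. Eliminate yellow elsewhere: R, T.
T has just one choice, so T = orange. Eliminate orange elsewhere: V.
V's domain is down to {grey}, so V = grey. Eliminate grey elsewhere: Q, R.
Q must be purple (only option left). Remove purple from P.
R has just one choice, so R = black.
P must be pink (only option left).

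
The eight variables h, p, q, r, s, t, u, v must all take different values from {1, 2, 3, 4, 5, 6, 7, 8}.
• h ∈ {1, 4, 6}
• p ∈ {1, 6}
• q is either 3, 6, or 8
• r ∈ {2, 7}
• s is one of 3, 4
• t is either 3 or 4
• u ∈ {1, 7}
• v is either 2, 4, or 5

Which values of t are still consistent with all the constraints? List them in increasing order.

The 8 variables together cover exactly {1, 2, 3, 4, 5, 6, 7, 8} — 8 values for 8 variables — and 5 appears only in v's list, so v = 5.
Among the 7 still-open variables, 2 fits only r (and all 7 values in {1, 2, 3, 4, 6, 7, 8} must be used), so r = 2.
The 6 still-open variables together cover exactly {1, 3, 4, 6, 7, 8} — 6 values for 6 variables — and 7 appears only in u's list, so u = 7.
The 5 still-open variables draw from only 5 values {1, 3, 4, 6, 8}, so each is used; only q can be 8, hence q = 8.
s and t between them cover only {3, 4} — a naked pair. Remove those values from h.
No further eliminations apply; t can still be any of 3, 4.

3, 4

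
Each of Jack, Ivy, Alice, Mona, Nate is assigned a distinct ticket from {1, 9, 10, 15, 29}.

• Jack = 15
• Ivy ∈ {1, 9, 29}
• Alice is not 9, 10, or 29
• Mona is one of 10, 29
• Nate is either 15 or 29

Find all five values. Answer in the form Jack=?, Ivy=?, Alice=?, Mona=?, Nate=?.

Jack=15, Ivy=9, Alice=1, Mona=10, Nate=29

Jack has just one choice, so Jack = 15. Eliminate 15 elsewhere: Alice, Nate.
That leaves Alice = 1. Eliminate 1 elsewhere: Ivy.
Nate must be 29 (only option left). Remove 29 from Ivy, Mona.
Ivy must be 9 (only option left).
Mona's domain is down to {10}, so Mona = 10.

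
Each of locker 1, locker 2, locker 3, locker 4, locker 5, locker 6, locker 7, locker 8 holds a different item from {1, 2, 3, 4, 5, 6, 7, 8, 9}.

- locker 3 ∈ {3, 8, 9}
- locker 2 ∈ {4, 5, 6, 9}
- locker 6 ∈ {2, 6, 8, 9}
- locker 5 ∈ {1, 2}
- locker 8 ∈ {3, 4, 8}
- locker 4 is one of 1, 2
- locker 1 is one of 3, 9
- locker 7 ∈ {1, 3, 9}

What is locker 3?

The 8 variables draw from only 8 values {1, 2, 3, 4, 5, 6, 8, 9}, so each is used; only locker 2 can be 5, hence locker 2 = 5.
The 7 still-open variables draw from only 7 values {1, 2, 3, 4, 6, 8, 9}, so each is used; only locker 8 can be 4, hence locker 8 = 4.
The 6 still-open variables draw from only 6 values {1, 2, 3, 6, 8, 9}, so each is used; only locker 6 can be 6, hence locker 6 = 6.
The 5 still-open variables together cover exactly {1, 2, 3, 8, 9} — 5 values for 5 variables — and 8 appears only in locker 3's list, so locker 3 = 8.

8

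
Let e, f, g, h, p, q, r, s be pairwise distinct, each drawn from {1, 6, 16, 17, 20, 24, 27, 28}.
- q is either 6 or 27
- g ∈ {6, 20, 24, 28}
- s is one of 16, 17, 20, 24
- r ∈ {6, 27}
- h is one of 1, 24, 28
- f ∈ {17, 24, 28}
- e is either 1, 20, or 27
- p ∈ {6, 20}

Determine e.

Among the 8 variables, 16 fits only s (and all 8 values in {1, 6, 16, 17, 20, 24, 27, 28} must be used), so s = 16.
The 7 still-open variables draw from only 7 values {1, 6, 17, 20, 24, 27, 28}, so each is used; only f can be 17, hence f = 17.
The 2 variables q and r are confined to {6, 27}, which locks those values in; drop them from e, g, p.
p has just one choice, so p = 20. Strike 20 from e, g.
So e = 1.

1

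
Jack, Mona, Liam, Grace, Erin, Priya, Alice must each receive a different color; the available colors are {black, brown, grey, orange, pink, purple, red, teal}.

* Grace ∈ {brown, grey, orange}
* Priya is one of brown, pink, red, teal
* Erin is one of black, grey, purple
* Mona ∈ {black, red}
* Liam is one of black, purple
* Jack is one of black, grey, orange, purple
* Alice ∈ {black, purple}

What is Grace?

brown

The 2 variables Liam and Alice are confined to {black, purple}, which locks those values in; drop them from Jack, Mona, Erin.
That leaves Mona = red. Remove red from Priya.
That leaves Erin = grey. So Jack, Grace can't be grey.
Jack must be orange (only option left). Eliminate orange elsewhere: Grace.
So Grace = brown.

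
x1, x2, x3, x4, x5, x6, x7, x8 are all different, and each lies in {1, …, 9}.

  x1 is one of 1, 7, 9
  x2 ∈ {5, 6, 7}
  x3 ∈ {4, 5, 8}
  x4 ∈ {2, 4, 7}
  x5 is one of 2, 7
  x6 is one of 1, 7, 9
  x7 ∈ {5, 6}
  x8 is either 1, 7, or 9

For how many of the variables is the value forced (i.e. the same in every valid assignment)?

The 8 variables draw from only 8 values {1, 2, 4, 5, 6, 7, 8, 9}, so each is used; only x3 can be 8, hence x3 = 8.
Among the 7 still-open variables, 4 fits only x4 (and all 7 values in {1, 2, 4, 5, 6, 7, 9} must be used), so x4 = 4.
The 6 still-open variables together cover exactly {1, 2, 5, 6, 7, 9} — 6 values for 6 variables — and 2 appears only in x5's list, so x5 = 2.
x1, x6, x8 share exactly the 3 values {1, 7, 9}; by pigeonhole those values go to them, so strike 1, 7, 9 from x2.
Determined: x3=8, x4=4, x5=2. The other variables each still have more than one consistent value. That makes 3.

3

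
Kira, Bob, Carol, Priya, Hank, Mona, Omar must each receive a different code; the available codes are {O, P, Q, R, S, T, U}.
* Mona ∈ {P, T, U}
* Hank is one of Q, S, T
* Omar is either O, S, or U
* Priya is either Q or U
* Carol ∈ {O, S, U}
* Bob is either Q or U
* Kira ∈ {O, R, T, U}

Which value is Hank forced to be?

T

Among the 7 variables, P fits only Mona (and all 7 values in {O, P, Q, R, S, T, U} must be used), so Mona = P.
The 6 still-open variables together cover exactly {O, Q, R, S, T, U} — 6 values for 6 variables — and R appears only in Kira's list, so Kira = R.
The 5 still-open variables draw from only 5 values {O, Q, S, T, U}, so each is used; only Hank can be T, hence Hank = T.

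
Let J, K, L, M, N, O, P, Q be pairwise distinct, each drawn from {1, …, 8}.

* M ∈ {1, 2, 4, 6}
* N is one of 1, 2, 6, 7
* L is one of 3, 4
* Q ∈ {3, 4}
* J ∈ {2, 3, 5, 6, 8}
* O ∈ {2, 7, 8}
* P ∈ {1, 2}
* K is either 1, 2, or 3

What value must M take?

Among the 8 variables, 5 fits only J (and all 8 values in {1, 2, 3, 4, 5, 6, 7, 8} must be used), so J = 5.
The 7 still-open variables together cover exactly {1, 2, 3, 4, 6, 7, 8} — 7 values for 7 variables — and 8 appears only in O's list, so O = 8.
Among the 6 still-open variables, 7 fits only N (and all 6 values in {1, 2, 3, 4, 6, 7} must be used), so N = 7.
The 5 still-open variables draw from only 5 values {1, 2, 3, 4, 6}, so each is used; only M can be 6, hence M = 6.

6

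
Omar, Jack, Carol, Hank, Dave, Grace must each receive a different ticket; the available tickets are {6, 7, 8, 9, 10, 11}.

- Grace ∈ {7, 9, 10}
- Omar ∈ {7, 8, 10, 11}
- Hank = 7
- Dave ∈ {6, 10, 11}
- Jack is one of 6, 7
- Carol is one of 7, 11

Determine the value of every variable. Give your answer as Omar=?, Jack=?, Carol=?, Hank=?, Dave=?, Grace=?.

Hank's domain is down to {7}, so Hank = 7. Strike 7 from Omar, Jack, Carol, Grace.
Jack must be 6 (only option left). Strike 6 from Dave.
Carol must be 11 (only option left). So Omar, Dave can't be 11.
Dave must be 10 (only option left). So Omar, Grace can't be 10.
That leaves Grace = 9.
Omar's domain is down to {8}, so Omar = 8.

Omar=8, Jack=6, Carol=11, Hank=7, Dave=10, Grace=9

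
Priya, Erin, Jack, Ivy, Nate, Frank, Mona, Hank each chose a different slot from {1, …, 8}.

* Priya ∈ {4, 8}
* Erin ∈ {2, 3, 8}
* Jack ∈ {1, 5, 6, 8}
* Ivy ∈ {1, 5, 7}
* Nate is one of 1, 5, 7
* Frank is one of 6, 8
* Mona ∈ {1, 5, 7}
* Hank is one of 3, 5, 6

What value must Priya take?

The 8 variables together cover exactly {1, 2, 3, 4, 5, 6, 7, 8} — 8 values for 8 variables — and 2 appears only in Erin's list, so Erin = 2.
The 7 still-open variables draw from only 7 values {1, 3, 4, 5, 6, 7, 8}, so each is used; only Hank can be 3, hence Hank = 3.
Among the 6 still-open variables, 4 fits only Priya (and all 6 values in {1, 4, 5, 6, 7, 8} must be used), so Priya = 4.

4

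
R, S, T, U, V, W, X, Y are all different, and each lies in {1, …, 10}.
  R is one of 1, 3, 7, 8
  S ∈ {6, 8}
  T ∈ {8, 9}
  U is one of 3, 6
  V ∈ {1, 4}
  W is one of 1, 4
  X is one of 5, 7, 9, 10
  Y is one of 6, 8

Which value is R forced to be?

S and Y between them cover only {6, 8} — a naked pair. Remove those values from R, T, U.
T must be 9 (only option left). Remove 9 from X.
U must be 3 (only option left). Eliminate 3 elsewhere: R.
V and W share exactly the 2 values {1, 4}; by pigeonhole those values go to them, so strike 1, 4 from R.
So R = 7.

7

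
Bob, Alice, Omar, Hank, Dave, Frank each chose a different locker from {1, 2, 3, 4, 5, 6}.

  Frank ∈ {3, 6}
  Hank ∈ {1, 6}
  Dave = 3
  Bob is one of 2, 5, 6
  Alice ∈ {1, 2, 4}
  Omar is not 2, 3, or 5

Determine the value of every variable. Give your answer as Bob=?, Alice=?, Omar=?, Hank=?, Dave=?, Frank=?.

Dave must be 3 (only option left). Remove 3 from Frank.
Frank's domain is down to {6}, so Frank = 6. Remove 6 from Bob, Omar, Hank.
Hank's domain is down to {1}, so Hank = 1. So Alice, Omar can't be 1.
Omar must be 4 (only option left). Eliminate 4 elsewhere: Alice.
Alice's domain is down to {2}, so Alice = 2. Strike 2 from Bob.
Bob must be 5 (only option left).

Bob=5, Alice=2, Omar=4, Hank=1, Dave=3, Frank=6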